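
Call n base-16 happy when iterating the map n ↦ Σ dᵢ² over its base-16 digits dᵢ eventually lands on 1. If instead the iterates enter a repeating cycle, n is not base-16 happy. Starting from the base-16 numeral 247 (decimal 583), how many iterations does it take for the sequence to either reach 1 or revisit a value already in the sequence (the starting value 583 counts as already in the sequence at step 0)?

583 = (2,4,7)_16 → 2² + 4² + 7² = 4 + 16 + 49 = 69
69 = (4,5)_16 → 4² + 5² = 16 + 25 = 41
41 = (2,9)_16 → 2² + 9² = 4 + 81 = 85
85 = (5,5)_16 → 5² + 5² = 25 + 25 = 50
50 = (3,2)_16 → 3² + 2² = 9 + 4 = 13
13 = (13)_16 → 13² = 169
169 = (10,9)_16 → 10² + 9² = 100 + 81 = 181
181 = (11,5)_16 → 11² + 5² = 121 + 25 = 146
146 = (9,2)_16 → 9² + 2² = 81 + 4 = 85  — 85 repeats.
That took 9 steps.

9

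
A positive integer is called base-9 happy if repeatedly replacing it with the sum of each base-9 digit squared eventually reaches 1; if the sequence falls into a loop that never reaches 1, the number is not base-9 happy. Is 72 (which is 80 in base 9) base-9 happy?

not base-9 happy

72 = (8,0)_9 → 64
64 = (7,1)_9 → 50
50 = (5,5)_9 → 50  — 50 already seen; the sequence cycles without reaching 1.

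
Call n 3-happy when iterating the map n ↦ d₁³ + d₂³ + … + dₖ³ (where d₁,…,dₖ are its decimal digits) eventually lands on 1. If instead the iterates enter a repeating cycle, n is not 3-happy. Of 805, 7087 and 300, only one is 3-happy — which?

7087

805: 805 → 637 → 586 → 853 → 664 → 496 → 1009 → 730 → 370 → 370  — repeats 370 (not 3-happy)
7087: 7087 → 1198 → 1243 → 100 → 1  — reaches 1 (3-happy)
300: 300 → 27 → 351 → 153 → 153  — repeats 153 (not 3-happy)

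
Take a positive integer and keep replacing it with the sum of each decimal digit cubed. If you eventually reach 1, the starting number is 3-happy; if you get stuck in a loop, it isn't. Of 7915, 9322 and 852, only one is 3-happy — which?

7915

7915: 7915 → 1198 → 1243 → 100 → 1  — reaches 1 (3-happy)
9322: 9322 → 772 → 694 → 1009 → 730 → 370 → 370  — repeats 370 (not 3-happy)
852: 852 → 645 → 405 → 189 → 1242 → 81 → 513 → 153 → 153  — repeats 153 (not 3-happy)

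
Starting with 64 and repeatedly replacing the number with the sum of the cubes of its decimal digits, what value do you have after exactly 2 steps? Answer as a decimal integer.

64 → 6³ + 4³ = 216 + 64 = 280
280 → 2³ + 8³ + 0³ = 8 + 512 + 0 = 520

520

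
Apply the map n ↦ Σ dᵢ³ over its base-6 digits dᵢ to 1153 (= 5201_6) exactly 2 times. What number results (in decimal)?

1153 = (5,2,0,1)_6 → 5³ + 2³ + 0³ + 1³ = 125 + 8 + 0 + 1 = 134
134 = (3,4,2)_6 → 3³ + 4³ + 2³ = 27 + 64 + 8 = 99

99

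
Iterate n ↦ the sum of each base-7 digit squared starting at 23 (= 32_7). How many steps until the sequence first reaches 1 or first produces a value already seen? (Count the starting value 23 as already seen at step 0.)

5

23 = (3,2)_7 → 3² + 2² = 13
13 = (1,6)_7 → 1² + 6² = 37
37 = (5,2)_7 → 5² + 2² = 29
29 = (4,1)_7 → 4² + 1² = 17
17 = (2,3)_7 → 2² + 3² = 13  — 13 repeats.
That took 5 steps.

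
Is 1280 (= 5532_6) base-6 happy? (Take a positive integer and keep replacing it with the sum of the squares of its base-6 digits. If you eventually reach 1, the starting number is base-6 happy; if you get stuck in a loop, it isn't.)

not base-6 happy

1280 = (5,5,3,2)_6 → 5² + 5² + 3² + 2² = 25 + 25 + 9 + 4 = 63
63 = (1,4,3)_6 → 1² + 4² + 3² = 1 + 16 + 9 = 26
26 = (4,2)_6 → 4² + 2² = 16 + 4 = 20
20 = (3,2)_6 → 3² + 2² = 9 + 4 = 13
13 = (2,1)_6 → 2² + 1² = 4 + 1 = 5
5 = (5)_6 → 5² = 25
25 = (4,1)_6 → 4² + 1² = 16 + 1 = 17
17 = (2,5)_6 → 2² + 5² = 4 + 25 = 29
29 = (4,5)_6 → 4² + 5² = 16 + 25 = 41
41 = (1,0,5)_6 → 1² + 0² + 5² = 1 + 0 + 25 = 26  — 26 already seen; the sequence cycles without reaching 1.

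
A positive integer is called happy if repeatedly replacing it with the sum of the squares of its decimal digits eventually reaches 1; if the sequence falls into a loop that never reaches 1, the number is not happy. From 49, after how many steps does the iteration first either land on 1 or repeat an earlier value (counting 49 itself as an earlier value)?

4

49 → 4² + 9² = 16 + 81 = 97
97 → 9² + 7² = 81 + 49 = 130
130 → 1² + 3² + 0² = 1 + 9 + 0 = 10
10 → 1² + 0² = 1 + 0 = 1  — reached 1.
That took 4 steps.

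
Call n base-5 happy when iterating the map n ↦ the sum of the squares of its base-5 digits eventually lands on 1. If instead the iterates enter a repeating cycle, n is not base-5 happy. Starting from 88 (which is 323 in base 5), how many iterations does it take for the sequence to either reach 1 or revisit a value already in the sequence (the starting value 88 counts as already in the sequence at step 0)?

6

88 = (3,2,3)_5 → 22
22 = (4,2)_5 → 20
20 = (4,0)_5 → 16
16 = (3,1)_5 → 10
10 = (2,0)_5 → 4
4 = (4)_5 → 16  — 16 repeats.
That took 6 steps.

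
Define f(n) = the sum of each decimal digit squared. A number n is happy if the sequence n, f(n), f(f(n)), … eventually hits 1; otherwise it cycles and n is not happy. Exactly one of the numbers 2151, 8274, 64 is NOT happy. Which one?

2151: 2151 → 31 → 10 → 1  — reaches 1 (happy)
8274: 8274 → 133 → 19 → 82 → 68 → 100 → 1  — reaches 1 (happy)
64: 64 → 52 → 29 → 85 → 89 → 145 → 42 → 20 → 4 → 16 → 37 → 58 → 89  — repeats 89 (not happy)

64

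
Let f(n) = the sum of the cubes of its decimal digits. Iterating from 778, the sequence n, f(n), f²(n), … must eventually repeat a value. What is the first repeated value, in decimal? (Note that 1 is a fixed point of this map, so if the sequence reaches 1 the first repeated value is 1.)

778 → 7³ + 7³ + 8³ = 1198
1198 → 1³ + 1³ + 9³ + 8³ = 1243
1243 → 1³ + 2³ + 4³ + 3³ = 100
100 → 1³ + 0³ + 0³ = 1  — reached the fixed point 1.
1 → 1, so 1 is the first repeated value.

1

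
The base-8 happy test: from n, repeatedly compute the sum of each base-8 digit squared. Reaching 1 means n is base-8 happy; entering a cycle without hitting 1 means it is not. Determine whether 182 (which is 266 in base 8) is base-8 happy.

base-8 happy

182 = (2,6,6)_8 → 76
76 = (1,1,4)_8 → 18
18 = (2,2)_8 → 8
8 = (1,0)_8 → 1  — reached 1.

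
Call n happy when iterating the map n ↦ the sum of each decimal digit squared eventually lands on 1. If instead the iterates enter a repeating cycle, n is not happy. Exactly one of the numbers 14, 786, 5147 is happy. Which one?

14: 14 → 17 → 50 → 25 → 29 → 85 → 89 → 145 → 42 → 20 → 4 → 16 → 37 → 58 → 89  — repeats 89 (not happy)
786: 786 → 149 → 98 → 145 → 42 → 20 → 4 → 16 → 37 → 58 → 89 → 145  — repeats 145 (not happy)
5147: 5147 → 91 → 82 → 68 → 100 → 1  — reaches 1 (happy)

5147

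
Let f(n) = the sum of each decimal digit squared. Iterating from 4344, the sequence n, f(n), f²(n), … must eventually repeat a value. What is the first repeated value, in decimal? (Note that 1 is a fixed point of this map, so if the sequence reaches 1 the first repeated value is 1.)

37

4344 → 4² + 3² + 4² + 4² = 16 + 9 + 16 + 16 = 57
57 → 5² + 7² = 25 + 49 = 74
74 → 7² + 4² = 49 + 16 = 65
65 → 6² + 5² = 36 + 25 = 61
61 → 6² + 1² = 36 + 1 = 37
37 → 3² + 7² = 9 + 49 = 58
58 → 5² + 8² = 25 + 64 = 89
89 → 8² + 9² = 64 + 81 = 145
145 → 1² + 4² + 5² = 1 + 16 + 25 = 42
42 → 4² + 2² = 16 + 4 = 20
20 → 2² + 0² = 4 + 0 = 4
4 → 4² = 16
16 → 1² + 6² = 1 + 36 = 37  — 37 already appeared earlier.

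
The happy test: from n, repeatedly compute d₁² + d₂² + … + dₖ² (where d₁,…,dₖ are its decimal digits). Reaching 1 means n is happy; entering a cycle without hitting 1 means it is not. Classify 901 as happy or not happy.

901 → 9² + 0² + 1² = 82
82 → 8² + 2² = 68
68 → 6² + 8² = 100
100 → 1² + 0² + 0² = 1  — reached 1.

happy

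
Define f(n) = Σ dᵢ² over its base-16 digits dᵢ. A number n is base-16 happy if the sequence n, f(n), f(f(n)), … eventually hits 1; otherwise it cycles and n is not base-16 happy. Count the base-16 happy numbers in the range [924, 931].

924: 924 → 234 → 296 → 69 → 41 → 85 → 50 → 13 → 169 → 181 → 146 → 85  — not base-16 happy
925: 925 → 259 → 10 → 100 → 52 → 25 → 82 → 29 → 170 → 200 → 208 → 169 → 181 → 146 → 85 → 50 → 13 → 169  — not base-16 happy
926: 926 → 286 → 198 → 180 → 137 → 145 → 82 → 29 → 170 → 200 → 208 → 169 → 181 → 146 → 85 → 50 → 13 → 169  — not base-16 happy
927: 927 → 315 → 131 → 73 → 97 → 37 → 29 → 170 → 200 → 208 → 169 → 181 → 146 → 85 → 50 → 13 → 169  — not base-16 happy
928: 928 → 109 → 205 → 313 → 91 → 146 → 85 → 50 → 13 → 169 → 181 → 146  — not base-16 happy
929: 929 → 110 → 232 → 260 → 17 → 2 → 4 → 16 → 1  — base-16 happy
930: 930 → 113 → 50 → 13 → 169 → 181 → 146 → 85 → 50  — not base-16 happy
931: 931 → 118 → 85 → 50 → 13 → 169 → 181 → 146 → 85  — not base-16 happy
base-16 happy: 929

1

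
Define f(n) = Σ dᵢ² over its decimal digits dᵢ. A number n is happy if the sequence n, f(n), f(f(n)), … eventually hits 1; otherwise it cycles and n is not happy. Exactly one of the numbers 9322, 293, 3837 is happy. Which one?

9322: 9322 → 98 → 145 → 42 → 20 → 4 → 16 → 37 → 58 → 89 → 145  — repeats 145 (not happy)
293: 293 → 94 → 97 → 130 → 10 → 1  — reaches 1 (happy)
3837: 3837 → 131 → 11 → 2 → 4 → 16 → 37 → 58 → 89 → 145 → 42 → 20 → 4  — repeats 4 (not happy)

293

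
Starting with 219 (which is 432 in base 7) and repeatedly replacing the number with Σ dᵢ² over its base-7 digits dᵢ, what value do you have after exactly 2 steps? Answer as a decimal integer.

219 = (4,3,2)_7 → 4² + 3² + 2² = 16 + 9 + 4 = 29
29 = (4,1)_7 → 4² + 1² = 16 + 1 = 17

17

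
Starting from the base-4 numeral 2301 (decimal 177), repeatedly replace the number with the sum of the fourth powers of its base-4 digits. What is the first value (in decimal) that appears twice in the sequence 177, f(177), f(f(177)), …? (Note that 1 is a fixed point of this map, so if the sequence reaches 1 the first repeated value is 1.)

1

177 = (2,3,0,1)_4 → 2⁴ + 3⁴ + 0⁴ + 1⁴ = 16 + 81 + 0 + 1 = 98
98 = (1,2,0,2)_4 → 1⁴ + 2⁴ + 0⁴ + 2⁴ = 1 + 16 + 0 + 16 = 33
33 = (2,0,1)_4 → 2⁴ + 0⁴ + 1⁴ = 16 + 0 + 1 = 17
17 = (1,0,1)_4 → 1⁴ + 0⁴ + 1⁴ = 1 + 0 + 1 = 2
2 = (2)_4 → 2⁴ = 16
16 = (1,0,0)_4 → 1⁴ + 0⁴ + 0⁴ = 1 + 0 + 0 = 1  — reached the fixed point 1.
1 → 1, so 1 is the first repeated value.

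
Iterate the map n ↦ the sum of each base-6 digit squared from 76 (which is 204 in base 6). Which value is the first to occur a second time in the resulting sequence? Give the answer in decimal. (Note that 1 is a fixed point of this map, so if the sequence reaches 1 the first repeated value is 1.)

76 = (2,0,4)_6 → 2² + 0² + 4² = 20
20 = (3,2)_6 → 3² + 2² = 13
13 = (2,1)_6 → 2² + 1² = 5
5 = (5)_6 → 5² = 25
25 = (4,1)_6 → 4² + 1² = 17
17 = (2,5)_6 → 2² + 5² = 29
29 = (4,5)_6 → 4² + 5² = 41
41 = (1,0,5)_6 → 1² + 0² + 5² = 26
26 = (4,2)_6 → 4² + 2² = 20  — 20 already appeared earlier.

20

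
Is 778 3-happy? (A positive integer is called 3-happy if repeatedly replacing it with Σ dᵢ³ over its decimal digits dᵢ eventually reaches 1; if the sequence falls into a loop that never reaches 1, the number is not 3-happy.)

778 → 7³ + 7³ + 8³ = 343 + 343 + 512 = 1198
1198 → 1³ + 1³ + 9³ + 8³ = 1 + 1 + 729 + 512 = 1243
1243 → 1³ + 2³ + 4³ + 3³ = 1 + 8 + 64 + 27 = 100
100 → 1³ + 0³ + 0³ = 1 + 0 + 0 = 1  — reached 1.

3-happy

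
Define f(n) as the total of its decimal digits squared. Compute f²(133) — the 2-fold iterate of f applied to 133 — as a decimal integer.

82

133 → 1² + 3² + 3² = 19
19 → 1² + 9² = 82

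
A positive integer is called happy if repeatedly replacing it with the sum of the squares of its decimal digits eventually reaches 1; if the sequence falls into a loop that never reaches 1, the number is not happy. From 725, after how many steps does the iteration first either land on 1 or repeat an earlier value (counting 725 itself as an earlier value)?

725 → 7² + 2² + 5² = 49 + 4 + 25 = 78
78 → 7² + 8² = 49 + 64 = 113
113 → 1² + 1² + 3² = 1 + 1 + 9 = 11
11 → 1² + 1² = 1 + 1 = 2
2 → 2² = 4
4 → 4² = 16
16 → 1² + 6² = 1 + 36 = 37
37 → 3² + 7² = 9 + 49 = 58
58 → 5² + 8² = 25 + 64 = 89
89 → 8² + 9² = 64 + 81 = 145
145 → 1² + 4² + 5² = 1 + 16 + 25 = 42
42 → 4² + 2² = 16 + 4 = 20
20 → 2² + 0² = 4 + 0 = 4  — 4 repeats.
That took 13 steps.

13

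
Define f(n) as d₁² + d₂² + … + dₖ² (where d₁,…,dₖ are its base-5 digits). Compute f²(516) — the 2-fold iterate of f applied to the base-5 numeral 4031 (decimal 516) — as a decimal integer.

2

516 = (4,0,3,1)_5 → 4² + 0² + 3² + 1² = 16 + 0 + 9 + 1 = 26
26 = (1,0,1)_5 → 1² + 0² + 1² = 1 + 0 + 1 = 2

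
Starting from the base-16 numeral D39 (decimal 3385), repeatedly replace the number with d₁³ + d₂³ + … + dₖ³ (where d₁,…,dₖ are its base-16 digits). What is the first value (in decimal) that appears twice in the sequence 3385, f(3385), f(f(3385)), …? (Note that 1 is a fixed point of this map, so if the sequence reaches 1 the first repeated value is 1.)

2953

3385 = (13,3,9)_16 → 13³ + 3³ + 9³ = 2953
2953 = (11,8,9)_16 → 11³ + 8³ + 9³ = 2572
2572 = (10,0,12)_16 → 10³ + 0³ + 12³ = 2728
2728 = (10,10,8)_16 → 10³ + 10³ + 8³ = 2512
2512 = (9,13,0)_16 → 9³ + 13³ + 0³ = 2926
2926 = (11,6,14)_16 → 11³ + 6³ + 14³ = 4291
4291 = (1,0,12,3)_16 → 1³ + 0³ + 12³ + 3³ = 1756
1756 = (6,13,12)_16 → 6³ + 13³ + 12³ = 4141
4141 = (1,0,2,13)_16 → 1³ + 0³ + 2³ + 13³ = 2206
2206 = (8,9,14)_16 → 8³ + 9³ + 14³ = 3985
3985 = (15,9,1)_16 → 15³ + 9³ + 1³ = 4105
4105 = (1,0,0,9)_16 → 1³ + 0³ + 0³ + 9³ = 730
730 = (2,13,10)_16 → 2³ + 13³ + 10³ = 3205
3205 = (12,8,5)_16 → 12³ + 8³ + 5³ = 2365
2365 = (9,3,13)_16 → 9³ + 3³ + 13³ = 2953  — 2953 already appeared earlier.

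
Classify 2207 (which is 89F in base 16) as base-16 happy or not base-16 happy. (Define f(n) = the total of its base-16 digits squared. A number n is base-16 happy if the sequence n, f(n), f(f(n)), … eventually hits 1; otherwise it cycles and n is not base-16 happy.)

2207 = (8,9,15)_16 → 8² + 9² + 15² = 370
370 = (1,7,2)_16 → 1² + 7² + 2² = 54
54 = (3,6)_16 → 3² + 6² = 45
45 = (2,13)_16 → 2² + 13² = 173
173 = (10,13)_16 → 10² + 13² = 269
269 = (1,0,13)_16 → 1² + 0² + 13² = 170
170 = (10,10)_16 → 10² + 10² = 200
200 = (12,8)_16 → 12² + 8² = 208
208 = (13,0)_16 → 13² + 0² = 169
169 = (10,9)_16 → 10² + 9² = 181
181 = (11,5)_16 → 11² + 5² = 146
146 = (9,2)_16 → 9² + 2² = 85
85 = (5,5)_16 → 5² + 5² = 50
50 = (3,2)_16 → 3² + 2² = 13
13 = (13)_16 → 13² = 169  — 169 already seen; the sequence cycles without reaching 1.

not base-16 happy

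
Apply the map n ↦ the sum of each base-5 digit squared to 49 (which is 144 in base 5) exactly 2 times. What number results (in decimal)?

49 = (1,4,4)_5 → 1² + 4² + 4² = 1 + 16 + 16 = 33
33 = (1,1,3)_5 → 1² + 1² + 3² = 1 + 1 + 9 = 11

11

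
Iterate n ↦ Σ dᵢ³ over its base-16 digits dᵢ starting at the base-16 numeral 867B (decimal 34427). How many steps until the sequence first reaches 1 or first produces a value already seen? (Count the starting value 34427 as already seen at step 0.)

34427 = (8,6,7,11)_16 → 8³ + 6³ + 7³ + 11³ = 2402
2402 = (9,6,2)_16 → 9³ + 6³ + 2³ = 953
953 = (3,11,9)_16 → 3³ + 11³ + 9³ = 2087
2087 = (8,2,7)_16 → 8³ + 2³ + 7³ = 863
863 = (3,5,15)_16 → 3³ + 5³ + 15³ = 3527
3527 = (13,12,7)_16 → 13³ + 12³ + 7³ = 4268
4268 = (1,0,10,12)_16 → 1³ + 0³ + 10³ + 12³ = 2729
2729 = (10,10,9)_16 → 10³ + 10³ + 9³ = 2729  — 2729 repeats.
That took 8 steps.

8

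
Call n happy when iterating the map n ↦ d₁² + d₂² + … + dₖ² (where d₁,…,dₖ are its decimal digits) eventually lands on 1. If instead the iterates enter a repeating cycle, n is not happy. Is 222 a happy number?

222 → 2² + 2² + 2² = 12
12 → 1² + 2² = 5
5 → 5² = 25
25 → 2² + 5² = 29
29 → 2² + 9² = 85
85 → 8² + 5² = 89
89 → 8² + 9² = 145
145 → 1² + 4² + 5² = 42
42 → 4² + 2² = 20
20 → 2² + 0² = 4
4 → 4² = 16
16 → 1² + 6² = 37
37 → 3² + 7² = 58
58 → 5² + 8² = 89  — 89 already seen; the sequence cycles without reaching 1.

not happy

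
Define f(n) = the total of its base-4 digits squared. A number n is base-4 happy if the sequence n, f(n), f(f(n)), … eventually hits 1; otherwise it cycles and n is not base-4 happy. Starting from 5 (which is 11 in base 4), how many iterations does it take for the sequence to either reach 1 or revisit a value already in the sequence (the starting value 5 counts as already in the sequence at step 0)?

5 = (1,1)_4 → 2
2 = (2)_4 → 4
4 = (1,0)_4 → 1  — reached 1.
That took 3 steps.

3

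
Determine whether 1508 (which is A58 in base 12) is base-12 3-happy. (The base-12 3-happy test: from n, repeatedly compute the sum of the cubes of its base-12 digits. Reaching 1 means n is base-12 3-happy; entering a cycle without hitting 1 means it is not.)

1508 = (10,5,8)_12 → 10³ + 5³ + 8³ = 1637
1637 = (11,4,5)_12 → 11³ + 4³ + 5³ = 1520
1520 = (10,6,8)_12 → 10³ + 6³ + 8³ = 1728
1728 = (1,0,0,0)_12 → 1³ + 0³ + 0³ + 0³ = 1  — reached 1.

base-12 3-happy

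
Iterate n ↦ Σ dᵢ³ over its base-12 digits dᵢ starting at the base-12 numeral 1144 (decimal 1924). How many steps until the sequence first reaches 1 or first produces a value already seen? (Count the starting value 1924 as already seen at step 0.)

1924 = (1,1,4,4)_12 → 1³ + 1³ + 4³ + 4³ = 1 + 1 + 64 + 64 = 130
130 = (10,10)_12 → 10³ + 10³ = 1000 + 1000 = 2000
2000 = (1,1,10,8)_12 → 1³ + 1³ + 10³ + 8³ = 1 + 1 + 1000 + 512 = 1514
1514 = (10,6,2)_12 → 10³ + 6³ + 2³ = 1000 + 216 + 8 = 1224
1224 = (8,6,0)_12 → 8³ + 6³ + 0³ = 512 + 216 + 0 = 728
728 = (5,0,8)_12 → 5³ + 0³ + 8³ = 125 + 0 + 512 = 637
637 = (4,5,1)_12 → 4³ + 5³ + 1³ = 64 + 125 + 1 = 190
190 = (1,3,10)_12 → 1³ + 3³ + 10³ = 1 + 27 + 1000 = 1028
1028 = (7,1,8)_12 → 7³ + 1³ + 8³ = 343 + 1 + 512 = 856
856 = (5,11,4)_12 → 5³ + 11³ + 4³ = 125 + 1331 + 64 = 1520
1520 = (10,6,8)_12 → 10³ + 6³ + 8³ = 1000 + 216 + 512 = 1728
1728 = (1,0,0,0)_12 → 1³ + 0³ + 0³ + 0³ = 1 + 0 + 0 + 0 = 1  — reached 1.
That took 12 steps.

12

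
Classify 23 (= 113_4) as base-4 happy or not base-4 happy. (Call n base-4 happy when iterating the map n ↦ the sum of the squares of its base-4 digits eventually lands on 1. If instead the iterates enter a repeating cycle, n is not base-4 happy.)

23 = (1,1,3)_4 → 1² + 1² + 3² = 1 + 1 + 9 = 11
11 = (2,3)_4 → 2² + 3² = 4 + 9 = 13
13 = (3,1)_4 → 3² + 1² = 9 + 1 = 10
10 = (2,2)_4 → 2² + 2² = 4 + 4 = 8
8 = (2,0)_4 → 2² + 0² = 4 + 0 = 4
4 = (1,0)_4 → 1² + 0² = 1 + 0 = 1  — reached 1.

base-4 happy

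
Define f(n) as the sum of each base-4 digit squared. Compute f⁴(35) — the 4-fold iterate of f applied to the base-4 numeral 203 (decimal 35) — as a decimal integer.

35 = (2,0,3)_4 → 2² + 0² + 3² = 4 + 0 + 9 = 13
13 = (3,1)_4 → 3² + 1² = 9 + 1 = 10
10 = (2,2)_4 → 2² + 2² = 4 + 4 = 8
8 = (2,0)_4 → 2² + 0² = 4 + 0 = 4

4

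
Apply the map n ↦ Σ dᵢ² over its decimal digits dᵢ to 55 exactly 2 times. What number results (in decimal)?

55 → 5² + 5² = 25 + 25 = 50
50 → 5² + 0² = 25 + 0 = 25

25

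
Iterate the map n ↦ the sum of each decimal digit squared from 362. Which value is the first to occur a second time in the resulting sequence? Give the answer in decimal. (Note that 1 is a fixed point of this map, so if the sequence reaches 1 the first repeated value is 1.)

1

362 → 3² + 6² + 2² = 9 + 36 + 4 = 49
49 → 4² + 9² = 16 + 81 = 97
97 → 9² + 7² = 81 + 49 = 130
130 → 1² + 3² + 0² = 1 + 9 + 0 = 10
10 → 1² + 0² = 1 + 0 = 1  — reached the fixed point 1.
1 → 1, so 1 is the first repeated value.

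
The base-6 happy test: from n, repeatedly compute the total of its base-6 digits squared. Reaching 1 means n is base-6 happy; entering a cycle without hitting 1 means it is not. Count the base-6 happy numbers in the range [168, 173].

1

168: 168 → 32 → 29 → 41 → 26 → 20 → 13 → 5 → 25 → 17 → 29  (repeats 29)
169: 169 → 33 → 34 → 41 → 26 → 20 → 13 → 5 → 25 → 17 → 29 → 41  (repeats 41)
170: 170 → 36 → 1  (reaches 1)
171: 171 → 41 → 26 → 20 → 13 → 5 → 25 → 17 → 29 → 41  (repeats 41)
172: 172 → 48 → 5 → 25 → 17 → 29 → 41 → 26 → 20 → 13 → 5  (repeats 5)
173: 173 → 57 → 19 → 10 → 17 → 29 → 41 → 26 → 20 → 13 → 5 → 25 → 17  (repeats 17)
base-6 happy: 170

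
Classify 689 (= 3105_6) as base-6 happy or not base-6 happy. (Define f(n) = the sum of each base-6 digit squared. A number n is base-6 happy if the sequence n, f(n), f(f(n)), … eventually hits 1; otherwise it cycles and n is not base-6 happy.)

not base-6 happy

689 = (3,1,0,5)_6 → 3² + 1² + 0² + 5² = 9 + 1 + 0 + 25 = 35
35 = (5,5)_6 → 5² + 5² = 25 + 25 = 50
50 = (1,2,2)_6 → 1² + 2² + 2² = 1 + 4 + 4 = 9
9 = (1,3)_6 → 1² + 3² = 1 + 9 = 10
10 = (1,4)_6 → 1² + 4² = 1 + 16 = 17
17 = (2,5)_6 → 2² + 5² = 4 + 25 = 29
29 = (4,5)_6 → 4² + 5² = 16 + 25 = 41
41 = (1,0,5)_6 → 1² + 0² + 5² = 1 + 0 + 25 = 26
26 = (4,2)_6 → 4² + 2² = 16 + 4 = 20
20 = (3,2)_6 → 3² + 2² = 9 + 4 = 13
13 = (2,1)_6 → 2² + 1² = 4 + 1 = 5
5 = (5)_6 → 5² = 25
25 = (4,1)_6 → 4² + 1² = 16 + 1 = 17  — 17 already seen; the sequence cycles without reaching 1.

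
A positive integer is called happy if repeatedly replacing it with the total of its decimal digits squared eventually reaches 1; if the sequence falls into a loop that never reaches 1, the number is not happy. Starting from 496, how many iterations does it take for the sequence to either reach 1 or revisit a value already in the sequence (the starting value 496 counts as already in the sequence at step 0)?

6

496 → 4² + 9² + 6² = 133
133 → 1² + 3² + 3² = 19
19 → 1² + 9² = 82
82 → 8² + 2² = 68
68 → 6² + 8² = 100
100 → 1² + 0² + 0² = 1  — reached 1.
That took 6 steps.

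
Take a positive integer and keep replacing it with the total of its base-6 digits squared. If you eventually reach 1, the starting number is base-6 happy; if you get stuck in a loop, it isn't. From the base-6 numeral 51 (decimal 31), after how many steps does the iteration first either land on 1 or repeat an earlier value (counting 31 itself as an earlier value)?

31 = (5,1)_6 → 5² + 1² = 25 + 1 = 26
26 = (4,2)_6 → 4² + 2² = 16 + 4 = 20
20 = (3,2)_6 → 3² + 2² = 9 + 4 = 13
13 = (2,1)_6 → 2² + 1² = 4 + 1 = 5
5 = (5)_6 → 5² = 25
25 = (4,1)_6 → 4² + 1² = 16 + 1 = 17
17 = (2,5)_6 → 2² + 5² = 4 + 25 = 29
29 = (4,5)_6 → 4² + 5² = 16 + 25 = 41
41 = (1,0,5)_6 → 1² + 0² + 5² = 1 + 0 + 25 = 26  — 26 repeats.
That took 9 steps.

9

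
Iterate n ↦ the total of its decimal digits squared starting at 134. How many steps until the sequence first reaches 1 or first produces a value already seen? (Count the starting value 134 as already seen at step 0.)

134 → 1² + 3² + 4² = 1 + 9 + 16 = 26
26 → 2² + 6² = 4 + 36 = 40
40 → 4² + 0² = 16 + 0 = 16
16 → 1² + 6² = 1 + 36 = 37
37 → 3² + 7² = 9 + 49 = 58
58 → 5² + 8² = 25 + 64 = 89
89 → 8² + 9² = 64 + 81 = 145
145 → 1² + 4² + 5² = 1 + 16 + 25 = 42
42 → 4² + 2² = 16 + 4 = 20
20 → 2² + 0² = 4 + 0 = 4
4 → 4² = 16  — 16 repeats.
That took 11 steps.

11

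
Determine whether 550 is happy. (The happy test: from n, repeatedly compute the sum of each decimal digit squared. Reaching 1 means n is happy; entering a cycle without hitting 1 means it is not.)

550 → 5² + 5² + 0² = 25 + 25 + 0 = 50
50 → 5² + 0² = 25 + 0 = 25
25 → 2² + 5² = 4 + 25 = 29
29 → 2² + 9² = 4 + 81 = 85
85 → 8² + 5² = 64 + 25 = 89
89 → 8² + 9² = 64 + 81 = 145
145 → 1² + 4² + 5² = 1 + 16 + 25 = 42
42 → 4² + 2² = 16 + 4 = 20
20 → 2² + 0² = 4 + 0 = 4
4 → 4² = 16
16 → 1² + 6² = 1 + 36 = 37
37 → 3² + 7² = 9 + 49 = 58
58 → 5² + 8² = 25 + 64 = 89  — 89 already seen; the sequence cycles without reaching 1.

not happy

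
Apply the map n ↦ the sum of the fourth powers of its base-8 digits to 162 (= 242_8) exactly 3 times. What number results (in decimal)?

162 = (2,4,2)_8 → 2⁴ + 4⁴ + 2⁴ = 288
288 = (4,4,0)_8 → 4⁴ + 4⁴ + 0⁴ = 512
512 = (1,0,0,0)_8 → 1⁴ + 0⁴ + 0⁴ + 0⁴ = 1

1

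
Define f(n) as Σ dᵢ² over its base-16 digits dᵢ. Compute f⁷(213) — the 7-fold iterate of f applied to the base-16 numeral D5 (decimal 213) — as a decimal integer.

200

213 = (13,5)_16 → 13² + 5² = 194
194 = (12,2)_16 → 12² + 2² = 148
148 = (9,4)_16 → 9² + 4² = 97
97 = (6,1)_16 → 6² + 1² = 37
37 = (2,5)_16 → 2² + 5² = 29
29 = (1,13)_16 → 1² + 13² = 170
170 = (10,10)_16 → 10² + 10² = 200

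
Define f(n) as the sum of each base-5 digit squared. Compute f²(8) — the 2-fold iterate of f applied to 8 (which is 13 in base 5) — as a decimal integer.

4

8 = (1,3)_5 → 1² + 3² = 1 + 9 = 10
10 = (2,0)_5 → 2² + 0² = 4 + 0 = 4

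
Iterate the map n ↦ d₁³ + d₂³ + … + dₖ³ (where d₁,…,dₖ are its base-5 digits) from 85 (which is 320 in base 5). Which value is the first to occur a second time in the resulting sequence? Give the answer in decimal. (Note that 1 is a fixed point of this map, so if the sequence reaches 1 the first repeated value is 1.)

85 = (3,2,0)_5 → 3³ + 2³ + 0³ = 35
35 = (1,2,0)_5 → 1³ + 2³ + 0³ = 9
9 = (1,4)_5 → 1³ + 4³ = 65
65 = (2,3,0)_5 → 2³ + 3³ + 0³ = 35  — 35 already appeared earlier.

35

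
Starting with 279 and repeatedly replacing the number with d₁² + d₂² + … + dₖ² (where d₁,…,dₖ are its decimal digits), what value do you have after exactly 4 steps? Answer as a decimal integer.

16

279 → 2² + 7² + 9² = 4 + 49 + 81 = 134
134 → 1² + 3² + 4² = 1 + 9 + 16 = 26
26 → 2² + 6² = 4 + 36 = 40
40 → 4² + 0² = 16 + 0 = 16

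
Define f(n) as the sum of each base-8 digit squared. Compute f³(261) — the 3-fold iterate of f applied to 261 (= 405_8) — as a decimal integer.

261 = (4,0,5)_8 → 4² + 0² + 5² = 41
41 = (5,1)_8 → 5² + 1² = 26
26 = (3,2)_8 → 3² + 2² = 13

13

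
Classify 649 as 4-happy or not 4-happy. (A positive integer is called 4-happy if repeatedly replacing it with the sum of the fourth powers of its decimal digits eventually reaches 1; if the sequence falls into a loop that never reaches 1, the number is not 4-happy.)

649 → 6⁴ + 4⁴ + 9⁴ = 1296 + 256 + 6561 = 8113
8113 → 8⁴ + 1⁴ + 1⁴ + 3⁴ = 4096 + 1 + 1 + 81 = 4179
4179 → 4⁴ + 1⁴ + 7⁴ + 9⁴ = 256 + 1 + 2401 + 6561 = 9219
9219 → 9⁴ + 2⁴ + 1⁴ + 9⁴ = 6561 + 16 + 1 + 6561 = 13139
13139 → 1⁴ + 3⁴ + 1⁴ + 3⁴ + 9⁴ = 1 + 81 + 1 + 81 + 6561 = 6725
6725 → 6⁴ + 7⁴ + 2⁴ + 5⁴ = 1296 + 2401 + 16 + 625 = 4338
4338 → 4⁴ + 3⁴ + 3⁴ + 8⁴ = 256 + 81 + 81 + 4096 = 4514
4514 → 4⁴ + 5⁴ + 1⁴ + 4⁴ = 256 + 625 + 1 + 256 = 1138
1138 → 1⁴ + 1⁴ + 3⁴ + 8⁴ = 1 + 1 + 81 + 4096 = 4179  — 4179 already seen; the sequence cycles without reaching 1.

not 4-happy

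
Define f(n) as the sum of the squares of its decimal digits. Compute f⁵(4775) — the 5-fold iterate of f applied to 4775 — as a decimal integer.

100

4775 → 139
139 → 91
91 → 82
82 → 68
68 → 100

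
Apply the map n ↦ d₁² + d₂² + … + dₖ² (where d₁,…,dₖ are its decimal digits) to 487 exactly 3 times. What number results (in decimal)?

487 → 4² + 8² + 7² = 129
129 → 1² + 2² + 9² = 86
86 → 8² + 6² = 100

100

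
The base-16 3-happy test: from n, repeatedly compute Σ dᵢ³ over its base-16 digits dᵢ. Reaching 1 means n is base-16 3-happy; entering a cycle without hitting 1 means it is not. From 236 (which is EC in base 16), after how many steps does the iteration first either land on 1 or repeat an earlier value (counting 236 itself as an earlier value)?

5

236 = (14,12)_16 → 4472
4472 = (1,1,7,8)_16 → 857
857 = (3,5,9)_16 → 881
881 = (3,7,1)_16 → 371
371 = (1,7,3)_16 → 371  — 371 repeats.
That took 5 steps.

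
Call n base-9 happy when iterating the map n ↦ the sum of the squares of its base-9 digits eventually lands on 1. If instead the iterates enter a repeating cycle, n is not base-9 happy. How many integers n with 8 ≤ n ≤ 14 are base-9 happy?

1

8: 8 → 64 → 50 → 50  (repeats 50)
9: 9 → 1  (reaches 1)
10: 10 → 2 → 4 → 16 → 50 → 50  (repeats 50)
11: 11 → 5 → 25 → 53 → 89 → 65 → 53  (repeats 53)
12: 12 → 10 → 2 → 4 → 16 → 50 → 50  (repeats 50)
13: 13 → 17 → 65 → 53 → 89 → 65  (repeats 65)
14: 14 → 26 → 68 → 74 → 68  (repeats 68)
base-9 happy: 9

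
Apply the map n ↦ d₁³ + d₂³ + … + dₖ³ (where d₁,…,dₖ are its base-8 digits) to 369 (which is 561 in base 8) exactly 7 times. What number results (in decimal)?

369 = (5,6,1)_8 → 5³ + 6³ + 1³ = 342
342 = (5,2,6)_8 → 5³ + 2³ + 6³ = 349
349 = (5,3,5)_8 → 5³ + 3³ + 5³ = 277
277 = (4,2,5)_8 → 4³ + 2³ + 5³ = 197
197 = (3,0,5)_8 → 3³ + 0³ + 5³ = 152
152 = (2,3,0)_8 → 2³ + 3³ + 0³ = 35
35 = (4,3)_8 → 4³ + 3³ = 91

91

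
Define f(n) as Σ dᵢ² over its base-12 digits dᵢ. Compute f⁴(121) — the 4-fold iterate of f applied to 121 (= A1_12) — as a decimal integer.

40

121 = (10,1)_12 → 101
101 = (8,5)_12 → 89
89 = (7,5)_12 → 74
74 = (6,2)_12 → 40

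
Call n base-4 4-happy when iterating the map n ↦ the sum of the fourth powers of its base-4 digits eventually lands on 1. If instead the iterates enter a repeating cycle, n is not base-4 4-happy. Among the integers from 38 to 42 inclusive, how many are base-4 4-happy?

4

38: 38 → 33 → 17 → 2 → 16 → 1  (reaches 1)
39: 39 → 98 → 33 → 17 → 2 → 16 → 1  (reaches 1)
40: 40 → 32 → 16 → 1  (reaches 1)
41: 41 → 33 → 17 → 2 → 16 → 1  (reaches 1)
42: 42 → 48 → 81 → 3 → 81  (repeats 81)
base-4 4-happy: 38, 39, 40, 41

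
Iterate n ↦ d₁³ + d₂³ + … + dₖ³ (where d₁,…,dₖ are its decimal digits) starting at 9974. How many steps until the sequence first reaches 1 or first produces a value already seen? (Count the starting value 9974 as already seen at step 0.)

12

9974 → 1865
1865 → 854
854 → 701
701 → 344
344 → 155
155 → 251
251 → 134
134 → 92
92 → 737
737 → 713
713 → 371
371 → 371  — 371 repeats.
That took 12 steps.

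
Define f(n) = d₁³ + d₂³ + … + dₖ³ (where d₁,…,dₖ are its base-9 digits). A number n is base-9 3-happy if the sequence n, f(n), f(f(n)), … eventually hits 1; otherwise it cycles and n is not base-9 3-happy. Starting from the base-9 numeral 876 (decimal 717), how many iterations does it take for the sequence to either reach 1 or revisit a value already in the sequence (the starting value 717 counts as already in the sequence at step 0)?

717 = (8,7,6)_9 → 8³ + 7³ + 6³ = 512 + 343 + 216 = 1071
1071 = (1,4,2,0)_9 → 1³ + 4³ + 2³ + 0³ = 1 + 64 + 8 + 0 = 73
73 = (8,1)_9 → 8³ + 1³ = 512 + 1 = 513
513 = (6,3,0)_9 → 6³ + 3³ + 0³ = 216 + 27 + 0 = 243
243 = (3,0,0)_9 → 3³ + 0³ + 0³ = 27 + 0 + 0 = 27
27 = (3,0)_9 → 3³ + 0³ = 27 + 0 = 27  — 27 repeats.
That took 6 steps.

6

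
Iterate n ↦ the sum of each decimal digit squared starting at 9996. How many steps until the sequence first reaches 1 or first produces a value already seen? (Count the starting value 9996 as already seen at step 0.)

9996 → 9² + 9² + 9² + 6² = 279
279 → 2² + 7² + 9² = 134
134 → 1² + 3² + 4² = 26
26 → 2² + 6² = 40
40 → 4² + 0² = 16
16 → 1² + 6² = 37
37 → 3² + 7² = 58
58 → 5² + 8² = 89
89 → 8² + 9² = 145
145 → 1² + 4² + 5² = 42
42 → 4² + 2² = 20
20 → 2² + 0² = 4
4 → 4² = 16  — 16 repeats.
That took 13 steps.

13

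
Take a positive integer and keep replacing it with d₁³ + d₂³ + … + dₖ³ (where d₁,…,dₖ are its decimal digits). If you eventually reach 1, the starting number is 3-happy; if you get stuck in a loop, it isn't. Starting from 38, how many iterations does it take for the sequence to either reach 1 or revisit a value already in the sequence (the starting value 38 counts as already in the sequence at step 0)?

9

38 → 539
539 → 881
881 → 1025
1025 → 134
134 → 92
92 → 737
737 → 713
713 → 371
371 → 371  — 371 repeats.
That took 9 steps.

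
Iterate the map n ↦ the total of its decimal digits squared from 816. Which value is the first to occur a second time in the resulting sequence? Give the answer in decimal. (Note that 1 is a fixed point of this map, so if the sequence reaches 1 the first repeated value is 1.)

4

816 → 8² + 1² + 6² = 64 + 1 + 36 = 101
101 → 1² + 0² + 1² = 1 + 0 + 1 = 2
2 → 2² = 4
4 → 4² = 16
16 → 1² + 6² = 1 + 36 = 37
37 → 3² + 7² = 9 + 49 = 58
58 → 5² + 8² = 25 + 64 = 89
89 → 8² + 9² = 64 + 81 = 145
145 → 1² + 4² + 5² = 1 + 16 + 25 = 42
42 → 4² + 2² = 16 + 4 = 20
20 → 2² + 0² = 4 + 0 = 4  — 4 already appeared earlier.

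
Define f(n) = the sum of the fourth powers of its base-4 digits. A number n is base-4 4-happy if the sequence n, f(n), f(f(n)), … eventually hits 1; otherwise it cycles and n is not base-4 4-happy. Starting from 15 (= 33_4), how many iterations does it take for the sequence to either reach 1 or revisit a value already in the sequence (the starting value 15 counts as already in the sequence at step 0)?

15 = (3,3)_4 → 3⁴ + 3⁴ = 162
162 = (2,2,0,2)_4 → 2⁴ + 2⁴ + 0⁴ + 2⁴ = 48
48 = (3,0,0)_4 → 3⁴ + 0⁴ + 0⁴ = 81
81 = (1,1,0,1)_4 → 1⁴ + 1⁴ + 0⁴ + 1⁴ = 3
3 = (3)_4 → 3⁴ = 81  — 81 repeats.
That took 5 steps.

5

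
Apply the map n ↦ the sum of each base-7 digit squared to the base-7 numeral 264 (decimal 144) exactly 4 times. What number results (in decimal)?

16

144 = (2,6,4)_7 → 56
56 = (1,1,0)_7 → 2
2 = (2)_7 → 4
4 = (4)_7 → 16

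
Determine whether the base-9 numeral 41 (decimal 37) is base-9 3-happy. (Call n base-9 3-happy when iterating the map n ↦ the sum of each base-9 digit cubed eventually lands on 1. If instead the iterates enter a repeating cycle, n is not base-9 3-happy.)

not base-9 3-happy

37 = (4,1)_9 → 4³ + 1³ = 64 + 1 = 65
65 = (7,2)_9 → 7³ + 2³ = 343 + 8 = 351
351 = (4,3,0)_9 → 4³ + 3³ + 0³ = 64 + 27 + 0 = 91
91 = (1,1,1)_9 → 1³ + 1³ + 1³ = 1 + 1 + 1 = 3
3 = (3)_9 → 3³ = 27
27 = (3,0)_9 → 3³ + 0³ = 27 + 0 = 27  — 27 already seen; the sequence cycles without reaching 1.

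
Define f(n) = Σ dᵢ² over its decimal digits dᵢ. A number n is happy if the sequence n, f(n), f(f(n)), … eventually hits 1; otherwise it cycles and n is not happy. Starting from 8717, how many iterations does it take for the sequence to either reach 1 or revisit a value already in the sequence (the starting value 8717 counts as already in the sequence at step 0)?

8717 → 8² + 7² + 1² + 7² = 64 + 49 + 1 + 49 = 163
163 → 1² + 6² + 3² = 1 + 36 + 9 = 46
46 → 4² + 6² = 16 + 36 = 52
52 → 5² + 2² = 25 + 4 = 29
29 → 2² + 9² = 4 + 81 = 85
85 → 8² + 5² = 64 + 25 = 89
89 → 8² + 9² = 64 + 81 = 145
145 → 1² + 4² + 5² = 1 + 16 + 25 = 42
42 → 4² + 2² = 16 + 4 = 20
20 → 2² + 0² = 4 + 0 = 4
4 → 4² = 16
16 → 1² + 6² = 1 + 36 = 37
37 → 3² + 7² = 9 + 49 = 58
58 → 5² + 8² = 25 + 64 = 89  — 89 repeats.
That took 14 steps.

14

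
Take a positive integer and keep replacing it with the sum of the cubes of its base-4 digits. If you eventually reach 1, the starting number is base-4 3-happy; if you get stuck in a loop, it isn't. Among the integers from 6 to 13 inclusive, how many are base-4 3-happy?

1

6: 6 → 9 → 9  (repeats 9)
7: 7 → 28 → 28  (repeats 28)
8: 8 → 8  (repeats 8)
9: 9 → 9  (repeats 9)
10: 10 → 16 → 1  (reaches 1)
11: 11 → 35 → 35  (repeats 35)
12: 12 → 27 → 36 → 9 → 9  (repeats 9)
13: 13 → 28 → 28  (repeats 28)
base-4 3-happy: 10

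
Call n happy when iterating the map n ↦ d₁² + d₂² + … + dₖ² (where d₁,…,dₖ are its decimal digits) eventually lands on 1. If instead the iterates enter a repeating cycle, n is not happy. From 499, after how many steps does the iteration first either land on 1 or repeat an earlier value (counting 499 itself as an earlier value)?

14

499 → 178
178 → 114
114 → 18
18 → 65
65 → 61
61 → 37
37 → 58
58 → 89
89 → 145
145 → 42
42 → 20
20 → 4
4 → 16
16 → 37  — 37 repeats.
That took 14 steps.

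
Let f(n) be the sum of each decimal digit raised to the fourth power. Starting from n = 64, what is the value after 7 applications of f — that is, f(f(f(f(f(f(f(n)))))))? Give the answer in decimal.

5140

64 → 6⁴ + 4⁴ = 1296 + 256 = 1552
1552 → 1⁴ + 5⁴ + 5⁴ + 2⁴ = 1 + 625 + 625 + 16 = 1267
1267 → 1⁴ + 2⁴ + 6⁴ + 7⁴ = 1 + 16 + 1296 + 2401 = 3714
3714 → 3⁴ + 7⁴ + 1⁴ + 4⁴ = 81 + 2401 + 1 + 256 = 2739
2739 → 2⁴ + 7⁴ + 3⁴ + 9⁴ = 16 + 2401 + 81 + 6561 = 9059
9059 → 9⁴ + 0⁴ + 5⁴ + 9⁴ = 6561 + 0 + 625 + 6561 = 13747
13747 → 1⁴ + 3⁴ + 7⁴ + 4⁴ + 7⁴ = 1 + 81 + 2401 + 256 + 2401 = 5140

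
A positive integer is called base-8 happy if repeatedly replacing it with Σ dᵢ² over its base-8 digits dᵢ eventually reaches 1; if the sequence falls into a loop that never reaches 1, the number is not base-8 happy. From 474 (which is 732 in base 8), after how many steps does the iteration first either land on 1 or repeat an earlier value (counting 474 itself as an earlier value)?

10

474 = (7,3,2)_8 → 7² + 3² + 2² = 62
62 = (7,6)_8 → 7² + 6² = 85
85 = (1,2,5)_8 → 1² + 2² + 5² = 30
30 = (3,6)_8 → 3² + 6² = 45
45 = (5,5)_8 → 5² + 5² = 50
50 = (6,2)_8 → 6² + 2² = 40
40 = (5,0)_8 → 5² + 0² = 25
25 = (3,1)_8 → 3² + 1² = 10
10 = (1,2)_8 → 1² + 2² = 5
5 = (5)_8 → 5² = 25  — 25 repeats.
That took 10 steps.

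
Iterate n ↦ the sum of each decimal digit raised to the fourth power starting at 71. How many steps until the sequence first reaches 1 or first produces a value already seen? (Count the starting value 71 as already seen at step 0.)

71 → 7⁴ + 1⁴ = 2401 + 1 = 2402
2402 → 2⁴ + 4⁴ + 0⁴ + 2⁴ = 16 + 256 + 0 + 16 = 288
288 → 2⁴ + 8⁴ + 8⁴ = 16 + 4096 + 4096 = 8208
8208 → 8⁴ + 2⁴ + 0⁴ + 8⁴ = 4096 + 16 + 0 + 4096 = 8208  — 8208 repeats.
That took 4 steps.

4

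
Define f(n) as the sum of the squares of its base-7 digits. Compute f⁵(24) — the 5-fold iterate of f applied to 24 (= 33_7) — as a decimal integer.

2

24 = (3,3)_7 → 3² + 3² = 18
18 = (2,4)_7 → 2² + 4² = 20
20 = (2,6)_7 → 2² + 6² = 40
40 = (5,5)_7 → 5² + 5² = 50
50 = (1,0,1)_7 → 1² + 0² + 1² = 2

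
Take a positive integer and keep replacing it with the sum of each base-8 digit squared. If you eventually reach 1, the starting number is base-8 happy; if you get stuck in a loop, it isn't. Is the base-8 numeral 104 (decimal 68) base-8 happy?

68 = (1,0,4)_8 → 17
17 = (2,1)_8 → 5
5 = (5)_8 → 25
25 = (3,1)_8 → 10
10 = (1,2)_8 → 5  — 5 already seen; the sequence cycles without reaching 1.

not base-8 happy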